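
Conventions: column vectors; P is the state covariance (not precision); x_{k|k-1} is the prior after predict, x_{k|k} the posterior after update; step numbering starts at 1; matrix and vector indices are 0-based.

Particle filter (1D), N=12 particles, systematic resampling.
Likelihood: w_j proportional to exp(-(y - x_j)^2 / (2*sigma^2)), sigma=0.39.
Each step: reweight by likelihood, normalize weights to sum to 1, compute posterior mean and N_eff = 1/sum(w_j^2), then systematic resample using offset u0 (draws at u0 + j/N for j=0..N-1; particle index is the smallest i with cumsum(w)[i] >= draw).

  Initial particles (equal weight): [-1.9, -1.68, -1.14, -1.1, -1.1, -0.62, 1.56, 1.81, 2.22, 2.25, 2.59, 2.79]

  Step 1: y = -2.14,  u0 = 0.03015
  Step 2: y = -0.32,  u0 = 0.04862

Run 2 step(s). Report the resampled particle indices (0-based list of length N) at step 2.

resampled_idx = [8, 11, 11, 11, 11, 11, 11, 11, 11, 11, 11, 11]

step 1: w=[0.5822, 0.3509, 0.0263, 0.0201, 0.0201, 0.0004, 0.0000, 0.0000, 0.0000, 0.0000, 0.0000, 0.0000]  mean=-1.7702  Neff=2.1568  idx=[0, 0, 0, 0, 0, 0, 0, 1, 1, 1, 1, 2]
step 2: w=[0.0023, 0.0023, 0.0023, 0.0023, 0.0023, 0.0023, 0.0023, 0.0190, 0.0190, 0.0190, 0.0190, 0.9084]  mean=-1.1930  Neff=1.2098  idx=[8, 11, 11, 11, 11, 11, 11, 11, 11, 11, 11, 11]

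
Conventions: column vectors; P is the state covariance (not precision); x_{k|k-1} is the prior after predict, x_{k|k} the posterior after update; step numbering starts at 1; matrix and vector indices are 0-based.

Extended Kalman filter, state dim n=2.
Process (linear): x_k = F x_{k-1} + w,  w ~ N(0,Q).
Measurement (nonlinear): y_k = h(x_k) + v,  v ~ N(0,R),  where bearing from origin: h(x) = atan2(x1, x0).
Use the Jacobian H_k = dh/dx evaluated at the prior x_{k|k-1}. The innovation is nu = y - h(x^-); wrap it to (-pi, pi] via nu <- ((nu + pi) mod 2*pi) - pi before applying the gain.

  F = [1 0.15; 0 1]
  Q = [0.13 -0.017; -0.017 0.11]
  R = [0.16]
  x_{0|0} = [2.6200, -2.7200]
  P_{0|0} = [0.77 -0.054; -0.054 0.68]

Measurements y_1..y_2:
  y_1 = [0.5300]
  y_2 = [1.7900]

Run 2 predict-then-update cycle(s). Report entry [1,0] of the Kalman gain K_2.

step 1: x^-=[2.2120, -2.7200]  P^-=[0.8991 0.0310; 0.0310 0.7900]  H_jac=[0.2213 0.1800]  S=[0.2321]  K=[0.8813; 0.6421]  nu=[1.4180]  x^+=[3.4618, -1.8094]  P^+=[0.7188 -0.1003; -0.1003 0.6943]
step 2: x^-=[3.1904, -1.8094]  P^-=[0.8343 -0.0132; -0.0132 0.8043]  H_jac=[0.1345 0.2372]  S=[0.2195]  K=[0.4970; 0.8610]  nu=[2.3059]  x^+=[4.3365, 0.1759]  P^+=[0.7801 -0.1071; -0.1071 0.6416]

K[1,0] = 0.8610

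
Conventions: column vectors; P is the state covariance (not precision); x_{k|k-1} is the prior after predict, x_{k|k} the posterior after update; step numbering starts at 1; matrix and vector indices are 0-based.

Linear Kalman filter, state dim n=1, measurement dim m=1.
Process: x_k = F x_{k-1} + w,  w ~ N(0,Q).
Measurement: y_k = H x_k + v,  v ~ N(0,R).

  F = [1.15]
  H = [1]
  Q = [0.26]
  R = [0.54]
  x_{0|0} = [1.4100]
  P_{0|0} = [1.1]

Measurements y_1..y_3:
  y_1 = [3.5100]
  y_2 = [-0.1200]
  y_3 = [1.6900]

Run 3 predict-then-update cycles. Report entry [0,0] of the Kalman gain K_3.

step 1: x^-=[1.6215]  P^-=[1.7147]  S=[2.2547]  K=[0.7605]  nu=[1.8885]  x^+=[3.0577]  P^+=[0.4107]
step 2: x^-=[3.5164]  P^-=[0.8031]  S=[1.3431]  K=[0.5979]  nu=[-3.6364]  x^+=[1.3420]  P^+=[0.3229]
step 3: x^-=[1.5433]  P^-=[0.6870]  S=[1.2270]  K=[0.5599]  nu=[0.1467]  x^+=[1.6254]  P^+=[0.3024]

K[0,0] = 0.5599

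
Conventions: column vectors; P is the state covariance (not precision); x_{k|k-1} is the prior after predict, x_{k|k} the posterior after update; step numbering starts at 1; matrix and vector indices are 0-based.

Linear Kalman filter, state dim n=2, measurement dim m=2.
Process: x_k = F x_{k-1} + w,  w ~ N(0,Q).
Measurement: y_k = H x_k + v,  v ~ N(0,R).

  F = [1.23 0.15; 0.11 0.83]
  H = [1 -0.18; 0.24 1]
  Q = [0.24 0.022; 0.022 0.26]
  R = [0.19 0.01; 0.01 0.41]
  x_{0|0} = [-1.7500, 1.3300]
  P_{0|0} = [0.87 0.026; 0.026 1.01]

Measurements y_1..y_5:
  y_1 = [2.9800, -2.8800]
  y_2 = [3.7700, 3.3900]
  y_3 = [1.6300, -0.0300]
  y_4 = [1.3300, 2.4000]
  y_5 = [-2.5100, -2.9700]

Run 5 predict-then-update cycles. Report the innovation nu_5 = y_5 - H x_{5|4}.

step 1: x^-=[-1.9530, 0.9114]  P^-=[1.5885 0.2924; 0.2924 0.9711]  S=[1.7047 0.4963; 0.4963 1.6129]  K=[0.8561 0.1543; -0.1306 0.6858]  nu=[5.0971, -3.3227]  x^+=[1.8977, -2.0329]  P^+=[0.1698 0.0311; 0.0311 0.2724]
step 2: x^-=[2.0292, -1.4786]  P^-=[0.5145 0.1111; 0.1111 0.4554]  S=[0.6792 0.1578; 0.1578 0.9484]  K=[0.6975 0.1313; -0.0782 0.5213]  nu=[1.4746, 4.3815]  x^+=[3.6330, 0.6903]  P^+=[0.1388 0.0275; 0.0275 0.2064]
step 3: x^-=[4.5722, 0.9726]  P^-=[0.4648 0.0950; 0.0950 0.4089]  S=[0.6338 0.1388; 0.1388 0.8912]  K=[0.6787 0.1260; -0.0749 0.4960]  nu=[-2.7671, -2.0999]  x^+=[2.4295, 0.1382]  P^+=[0.1349 0.0261; 0.0261 0.1964]
step 4: x^-=[3.0090, 0.3820]  P^-=[0.4581 0.0917; 0.0917 0.4017]  S=[0.6281 0.1354; 0.1354 0.8821]  K=[0.6762 0.1248; -0.0751 0.4918]  nu=[-1.6103, 1.2958]  x^+=[2.0820, 1.1403]  P^+=[0.1343 0.0257; 0.0257 0.1947]
step 5: x^-=[2.7319, 1.1754]  P^-=[0.4571 0.0911; 0.0911 0.4005]  S=[0.6273 0.1348; 0.1348 0.8805]  K=[0.6758 0.1246; -0.0752 0.4912]  nu=[-5.0303, -4.8011]  x^+=[-1.2658, -0.8042]  P^+=[0.1343 0.0256; 0.0256 0.1945]

innov = [-5.0303, -4.8011]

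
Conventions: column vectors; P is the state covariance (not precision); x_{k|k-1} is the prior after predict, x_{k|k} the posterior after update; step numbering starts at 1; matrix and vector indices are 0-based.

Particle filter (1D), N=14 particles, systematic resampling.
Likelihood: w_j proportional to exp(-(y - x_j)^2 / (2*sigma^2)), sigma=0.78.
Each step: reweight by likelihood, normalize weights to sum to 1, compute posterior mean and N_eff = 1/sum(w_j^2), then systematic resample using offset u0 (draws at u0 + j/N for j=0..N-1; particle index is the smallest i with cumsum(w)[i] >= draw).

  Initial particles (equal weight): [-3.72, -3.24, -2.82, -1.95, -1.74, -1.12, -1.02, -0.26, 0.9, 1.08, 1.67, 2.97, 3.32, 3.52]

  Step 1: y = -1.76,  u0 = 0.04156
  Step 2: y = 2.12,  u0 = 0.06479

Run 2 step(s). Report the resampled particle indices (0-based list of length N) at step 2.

resampled_idx = [11, 13, 13, 13, 13, 13, 13, 13, 13, 13, 13, 13, 13, 13]

step 1: w=[0.0104, 0.0404, 0.0971, 0.2374, 0.2445, 0.1747, 0.1559, 0.0385, 0.0007, 0.0003, 0.0000, 0.0000, 0.0000, 0.0000]  mean=-1.6956  Neff=5.4462  idx=[1, 2, 3, 3, 3, 4, 4, 4, 4, 5, 5, 6, 6, 7]
step 2: w=[0.0000, 0.0000, 0.0001, 0.0001, 0.0001, 0.0005, 0.0005, 0.0005, 0.0005, 0.0171, 0.0171, 0.0288, 0.0288, 0.9060]  mean=-0.3365  Neff=1.2149  idx=[11, 13, 13, 13, 13, 13, 13, 13, 13, 13, 13, 13, 13, 13]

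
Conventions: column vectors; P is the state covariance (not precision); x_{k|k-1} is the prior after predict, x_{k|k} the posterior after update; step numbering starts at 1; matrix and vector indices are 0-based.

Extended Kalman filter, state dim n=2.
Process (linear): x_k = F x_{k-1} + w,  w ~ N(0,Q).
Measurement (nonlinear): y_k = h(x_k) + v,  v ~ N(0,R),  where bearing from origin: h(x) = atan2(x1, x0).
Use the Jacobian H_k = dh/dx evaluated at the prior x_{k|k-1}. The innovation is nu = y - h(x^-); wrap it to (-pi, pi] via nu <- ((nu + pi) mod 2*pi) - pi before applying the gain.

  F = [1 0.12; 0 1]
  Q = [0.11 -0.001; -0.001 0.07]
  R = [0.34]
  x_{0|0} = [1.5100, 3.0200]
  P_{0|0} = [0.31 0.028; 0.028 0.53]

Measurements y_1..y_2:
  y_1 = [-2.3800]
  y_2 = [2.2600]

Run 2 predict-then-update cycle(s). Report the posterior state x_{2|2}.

x_post = [1.2575, 3.6275]

step 1: x^-=[1.8724, 3.0200]  P^-=[0.4344 0.0906; 0.0906 0.6000]  H_jac=[-0.2392 0.1483]  S=[0.3716]  K=[-0.2434; 0.1811]  nu=[2.8874]  x^+=[1.1696, 3.5430]  P^+=[0.4123 0.1070; 0.1070 0.5878]
step 2: x^-=[1.5947, 3.5430]  P^-=[0.5565 0.1765; 0.1765 0.6578]  H_jac=[-0.2347 0.1056]  S=[0.3692]  K=[-0.3032; 0.0760]  nu=[1.1122]  x^+=[1.2575, 3.6275]  P^+=[0.5225 0.1850; 0.1850 0.6557]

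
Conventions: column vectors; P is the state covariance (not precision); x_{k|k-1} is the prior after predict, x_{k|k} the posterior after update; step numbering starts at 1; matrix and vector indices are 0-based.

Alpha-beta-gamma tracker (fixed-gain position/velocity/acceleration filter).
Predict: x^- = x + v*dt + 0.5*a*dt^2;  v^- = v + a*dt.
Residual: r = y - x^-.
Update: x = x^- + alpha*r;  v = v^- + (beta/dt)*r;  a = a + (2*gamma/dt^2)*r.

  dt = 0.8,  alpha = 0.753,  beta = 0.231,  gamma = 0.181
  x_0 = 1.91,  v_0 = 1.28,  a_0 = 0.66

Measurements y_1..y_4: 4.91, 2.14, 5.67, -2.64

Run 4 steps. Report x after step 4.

step 1: x_pred=3.1452  r=1.7648  x^+=4.4741  v^+=2.3176  a^+=1.6582
step 2: x_pred=6.8588  r=-4.7188  x^+=3.3055  v^+=2.2816  a^+=-1.0109
step 3: x_pred=4.8074  r=0.8626  x^+=5.4569  v^+=1.7220  a^+=-0.5229
step 4: x_pred=6.6672  r=-9.3072  x^+=-0.3411  v^+=-1.3838  a^+=-5.7873

x_post = -0.3411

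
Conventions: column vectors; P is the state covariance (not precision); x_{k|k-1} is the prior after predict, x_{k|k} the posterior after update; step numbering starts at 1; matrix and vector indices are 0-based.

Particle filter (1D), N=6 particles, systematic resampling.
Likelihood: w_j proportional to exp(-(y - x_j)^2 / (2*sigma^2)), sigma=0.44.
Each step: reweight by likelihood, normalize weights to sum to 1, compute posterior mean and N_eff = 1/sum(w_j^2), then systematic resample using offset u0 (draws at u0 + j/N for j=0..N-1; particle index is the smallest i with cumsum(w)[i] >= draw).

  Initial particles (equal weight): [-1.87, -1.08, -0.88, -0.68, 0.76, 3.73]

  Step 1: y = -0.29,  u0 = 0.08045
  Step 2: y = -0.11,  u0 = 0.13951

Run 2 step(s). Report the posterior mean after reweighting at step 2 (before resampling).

post_mean = -0.7470

step 1: w=[0.0012, 0.1488, 0.3034, 0.5034, 0.0432, 0.0000]  mean=-0.7393  Neff=2.7066  idx=[1, 2, 2, 3, 3, 3]
step 2: w=[0.0485, 0.1190, 0.1190, 0.2378, 0.2378, 0.2378]  mean=-0.7470  Neff=4.9908  idx=[1, 3, 3, 4, 5, 5]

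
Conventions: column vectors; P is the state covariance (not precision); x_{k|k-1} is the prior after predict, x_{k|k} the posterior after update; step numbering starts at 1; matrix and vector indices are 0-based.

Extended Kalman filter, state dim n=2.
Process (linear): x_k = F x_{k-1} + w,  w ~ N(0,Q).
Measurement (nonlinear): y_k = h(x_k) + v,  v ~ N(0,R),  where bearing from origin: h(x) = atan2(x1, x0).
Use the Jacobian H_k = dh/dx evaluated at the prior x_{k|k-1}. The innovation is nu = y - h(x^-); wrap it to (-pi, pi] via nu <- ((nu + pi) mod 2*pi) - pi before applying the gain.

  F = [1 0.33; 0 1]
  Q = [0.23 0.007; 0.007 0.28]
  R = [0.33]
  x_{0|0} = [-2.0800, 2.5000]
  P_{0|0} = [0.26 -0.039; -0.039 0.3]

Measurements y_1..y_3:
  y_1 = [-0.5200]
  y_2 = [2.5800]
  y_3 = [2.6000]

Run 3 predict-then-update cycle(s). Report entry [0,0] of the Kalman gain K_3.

step 1: x^-=[-1.2550, 2.5000]  P^-=[0.4969 0.0670; 0.0670 0.5800]  H_jac=[-0.3195 -0.1604]  S=[0.4025]  K=[-0.4211; -0.2843]  nu=[-2.5560]  x^+=[-0.1786, 3.2266]  P^+=[0.4255 0.0188; 0.0188 0.5475]
step 2: x^-=[0.8862, 3.2266]  P^-=[0.7276 0.2065; 0.2065 0.8275]  H_jac=[-0.2882 0.0792]  S=[0.3862]  K=[-0.5006; 0.0155]  nu=[1.2773]  x^+=[0.2468, 3.2465]  P^+=[0.6308 0.2095; 0.2095 0.8274]
step 3: x^-=[1.3181, 3.2465]  P^-=[1.0892 0.4895; 0.4895 1.1074]  H_jac=[-0.2644 0.1074]  S=[0.3911]  K=[-0.6020; -0.0270]  nu=[1.4149]  x^+=[0.4664, 3.2083]  P^+=[0.9474 0.4832; 0.4832 1.1071]

K[0,0] = -0.6020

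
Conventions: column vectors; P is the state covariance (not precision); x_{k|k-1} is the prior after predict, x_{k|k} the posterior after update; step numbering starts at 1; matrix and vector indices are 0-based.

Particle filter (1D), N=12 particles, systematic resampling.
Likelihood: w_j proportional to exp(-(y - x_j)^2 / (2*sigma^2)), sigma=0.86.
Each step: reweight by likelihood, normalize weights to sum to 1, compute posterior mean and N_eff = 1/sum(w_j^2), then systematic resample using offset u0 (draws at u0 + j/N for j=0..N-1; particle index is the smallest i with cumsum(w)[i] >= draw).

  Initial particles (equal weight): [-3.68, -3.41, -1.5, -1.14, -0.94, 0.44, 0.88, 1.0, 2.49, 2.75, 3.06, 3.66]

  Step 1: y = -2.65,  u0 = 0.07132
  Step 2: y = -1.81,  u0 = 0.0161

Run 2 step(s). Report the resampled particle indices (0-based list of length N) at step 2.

resampled_idx = [0, 4, 6, 7, 7, 8, 8, 9, 9, 10, 10, 11]

step 1: w=[0.2531, 0.3509, 0.2121, 0.1110, 0.0718, 0.0008, 0.0001, 0.0001, 0.0000, 0.0000, 0.0000, 0.0000]  mean=-2.6399  Neff=4.0048  idx=[0, 0, 0, 1, 1, 1, 1, 2, 2, 3, 3, 4]
step 2: w=[0.0190, 0.0190, 0.0190, 0.0359, 0.0359, 0.0359, 0.0359, 0.1897, 0.1897, 0.1494, 0.1494, 0.1213]  mean=-1.7229  Neff=7.2706  idx=[0, 4, 6, 7, 7, 8, 8, 9, 9, 10, 10, 11]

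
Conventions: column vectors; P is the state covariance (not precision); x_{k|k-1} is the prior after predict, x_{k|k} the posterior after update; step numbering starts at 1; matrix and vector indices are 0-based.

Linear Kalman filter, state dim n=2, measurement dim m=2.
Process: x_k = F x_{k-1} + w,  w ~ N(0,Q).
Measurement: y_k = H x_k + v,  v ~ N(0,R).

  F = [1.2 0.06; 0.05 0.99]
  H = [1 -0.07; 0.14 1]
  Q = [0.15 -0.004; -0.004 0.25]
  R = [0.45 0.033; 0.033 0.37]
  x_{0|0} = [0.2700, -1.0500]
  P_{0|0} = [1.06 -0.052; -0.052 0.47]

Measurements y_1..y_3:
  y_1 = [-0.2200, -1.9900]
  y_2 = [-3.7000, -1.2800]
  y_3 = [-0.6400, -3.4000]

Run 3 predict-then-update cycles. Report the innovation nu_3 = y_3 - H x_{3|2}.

step 1: x^-=[0.2610, -1.0260]  P^-=[1.6706 0.0256; 0.0256 0.7081]  S=[2.1205 0.2426; 0.2426 1.1181]  K=[0.7798 0.0628; -0.0863 0.6553]  nu=[-0.5528, -1.0005]  x^+=[-0.2330, -1.6340]  P^+=[0.3530 -0.0004; -0.0004 0.2397]
step 2: x^-=[-0.3776, -1.6293]  P^-=[0.6591 0.0309; 0.0309 0.4857]  S=[1.1071 0.1219; 0.1219 0.8773]  K=[0.5869 0.0589; -0.0653 0.5677]  nu=[-3.4365, 0.4021]  x^+=[-2.3706, -1.1766]  P^+=[0.2663 0.0039; 0.0039 0.2073]
step 3: x^-=[-2.9154, -1.2834]  P^-=[0.5348 0.0289; 0.0289 0.4543]  S=[0.9830 0.1047; 0.1047 0.8428]  K=[0.5360 0.0565; -0.0617 0.5514]  nu=[2.1855, -1.7085]  x^+=[-1.8406, -2.3603]  P^+=[0.2434 0.0045; 0.0045 0.2014]

innov = [2.1855, -1.7085]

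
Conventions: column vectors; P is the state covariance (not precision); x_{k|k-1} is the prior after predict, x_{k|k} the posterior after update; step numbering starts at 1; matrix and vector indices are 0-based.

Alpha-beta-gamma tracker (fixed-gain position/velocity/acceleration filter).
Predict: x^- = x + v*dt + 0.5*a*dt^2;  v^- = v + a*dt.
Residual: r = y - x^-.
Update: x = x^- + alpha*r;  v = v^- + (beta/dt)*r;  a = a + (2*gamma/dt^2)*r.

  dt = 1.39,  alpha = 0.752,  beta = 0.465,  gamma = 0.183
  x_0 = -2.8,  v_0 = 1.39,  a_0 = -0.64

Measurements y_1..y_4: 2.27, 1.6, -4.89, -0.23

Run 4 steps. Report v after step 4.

step 1: x_pred=-1.4862  r=3.7562  x^+=1.3385  v^+=1.7570  a^+=0.0715
step 2: x_pred=3.8498  r=-2.2498  x^+=2.1579  v^+=1.1038  a^+=-0.3546
step 3: x_pred=3.3496  r=-8.2396  x^+=-2.8466  v^+=-2.1456  a^+=-1.9155
step 4: x_pred=-7.6794  r=7.4494  x^+=-2.0774  v^+=-2.3160  a^+=-0.5043

v_post = -2.3160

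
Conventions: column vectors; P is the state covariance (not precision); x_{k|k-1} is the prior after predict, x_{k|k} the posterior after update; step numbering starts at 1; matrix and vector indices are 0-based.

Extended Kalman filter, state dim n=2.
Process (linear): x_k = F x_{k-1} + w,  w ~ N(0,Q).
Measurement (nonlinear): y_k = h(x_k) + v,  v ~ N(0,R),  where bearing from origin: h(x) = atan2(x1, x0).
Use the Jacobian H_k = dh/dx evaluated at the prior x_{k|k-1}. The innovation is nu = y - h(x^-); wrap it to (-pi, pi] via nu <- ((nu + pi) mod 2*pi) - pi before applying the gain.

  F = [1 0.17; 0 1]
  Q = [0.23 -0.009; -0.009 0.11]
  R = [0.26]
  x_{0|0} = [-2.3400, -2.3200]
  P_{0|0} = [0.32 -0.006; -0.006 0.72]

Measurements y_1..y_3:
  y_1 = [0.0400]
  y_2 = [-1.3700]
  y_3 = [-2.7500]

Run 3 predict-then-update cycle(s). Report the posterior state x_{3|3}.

step 1: x^-=[-2.7344, -2.3200]  P^-=[0.5688 0.1074; 0.1074 0.8300]  H_jac=[0.1804 -0.2126]  S=[0.3078]  K=[0.2592; -0.5104]  nu=[2.4780]  x^+=[-2.0922, -3.5849]  P^+=[0.5481 0.1481; 0.1481 0.7498]
step 2: x^-=[-2.7016, -3.5849]  P^-=[0.8501 0.2666; 0.2666 0.8598]  H_jac=[0.1779 -0.1341]  S=[0.2896]  K=[0.3988; -0.2342]  nu=[0.8466]  x^+=[-2.3640, -3.7832]  P^+=[0.8041 0.2936; 0.2936 0.8439]
step 3: x^-=[-3.0071, -3.7832]  P^-=[1.1583 0.4281; 0.4281 0.9539]  H_jac=[0.1620 -0.1288]  S=[0.2883]  K=[0.4595; -0.1855]  nu=[-0.5076]  x^+=[-3.2404, -3.6890]  P^+=[1.0974 0.4527; 0.4527 0.9440]

x_post = [-3.2404, -3.6890]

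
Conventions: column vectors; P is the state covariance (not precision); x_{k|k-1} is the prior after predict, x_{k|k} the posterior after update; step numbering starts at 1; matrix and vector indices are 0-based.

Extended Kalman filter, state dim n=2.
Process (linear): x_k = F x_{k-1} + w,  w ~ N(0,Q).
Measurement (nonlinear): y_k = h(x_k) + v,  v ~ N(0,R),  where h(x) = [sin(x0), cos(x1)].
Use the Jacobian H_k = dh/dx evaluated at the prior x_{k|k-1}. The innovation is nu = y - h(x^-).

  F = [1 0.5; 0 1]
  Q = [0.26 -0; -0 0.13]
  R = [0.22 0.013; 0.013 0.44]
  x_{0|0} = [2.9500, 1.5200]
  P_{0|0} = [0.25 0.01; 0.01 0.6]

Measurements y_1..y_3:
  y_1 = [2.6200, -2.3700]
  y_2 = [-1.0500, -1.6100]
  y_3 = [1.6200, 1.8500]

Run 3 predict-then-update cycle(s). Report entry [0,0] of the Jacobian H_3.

step 1: x^-=[3.7100, 1.5200]  P^-=[0.6700 0.3100; 0.3100 0.7300]  H_jac=[-0.8428 0.0000; 0.0000 -0.9987]  S=[0.6959 0.2739; 0.2739 1.1681]  K=[-0.7790 -0.0824; -0.1430 -0.5906]  nu=[3.1583, -2.4208]  x^+=[1.4490, 2.4982]  P^+=[0.2046 0.0464; 0.0464 0.2621]
step 2: x^-=[2.6982, 2.4982]  P^-=[0.5766 0.1775; 0.1775 0.3921]  H_jac=[-0.9033 0.0000; 0.0000 -0.5999]  S=[0.6904 0.1092; 0.1092 0.5811]  K=[-0.7476 -0.0428; -0.1733 -0.3722]  nu=[-1.4790, -0.8099]  x^+=[3.8385, 3.0560]  P^+=[0.1827 0.0476; 0.0476 0.2767]
step 3: x^-=[5.3665, 3.0560]  P^-=[0.5594 0.1859; 0.1859 0.4067]  H_jac=[0.6084 0.0000; 0.0000 -0.0855]  S=[0.4271 0.0033; 0.0033 0.4430]  K=[0.7973 -0.0419; 0.2655 -0.0805]  nu=[2.4136, 2.8463]  x^+=[7.1716, 3.4678]  P^+=[0.2874 0.0943; 0.0943 0.3739]

H_jac[0,0] = 0.6084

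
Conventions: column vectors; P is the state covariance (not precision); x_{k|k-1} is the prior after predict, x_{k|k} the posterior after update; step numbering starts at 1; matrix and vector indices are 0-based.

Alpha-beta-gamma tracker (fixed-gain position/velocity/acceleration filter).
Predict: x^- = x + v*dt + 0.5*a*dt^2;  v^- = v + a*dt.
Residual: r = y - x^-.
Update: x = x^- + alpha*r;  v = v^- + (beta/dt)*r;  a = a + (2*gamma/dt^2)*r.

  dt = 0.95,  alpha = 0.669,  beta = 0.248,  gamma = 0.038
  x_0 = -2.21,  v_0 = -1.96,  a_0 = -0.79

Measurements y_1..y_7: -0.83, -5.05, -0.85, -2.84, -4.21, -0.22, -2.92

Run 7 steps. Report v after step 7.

step 1: x_pred=-4.4285  r=3.5985  x^+=-2.0211  v^+=-1.7711  a^+=-0.4870
step 2: x_pred=-3.9234  r=-1.1266  x^+=-4.6771  v^+=-2.5278  a^+=-0.5818
step 3: x_pred=-7.3411  r=6.4911  x^+=-2.9986  v^+=-1.3861  a^+=-0.0352
step 4: x_pred=-4.3312  r=1.4912  x^+=-3.3336  v^+=-1.0302  a^+=0.0904
step 5: x_pred=-4.2715  r=0.0615  x^+=-4.2304  v^+=-0.9283  a^+=0.0955
step 6: x_pred=-5.0692  r=4.8492  x^+=-1.8251  v^+=0.4283  a^+=0.5039
step 7: x_pred=-1.1908  r=-1.7292  x^+=-2.3476  v^+=0.4556  a^+=0.3583

v_post = 0.4556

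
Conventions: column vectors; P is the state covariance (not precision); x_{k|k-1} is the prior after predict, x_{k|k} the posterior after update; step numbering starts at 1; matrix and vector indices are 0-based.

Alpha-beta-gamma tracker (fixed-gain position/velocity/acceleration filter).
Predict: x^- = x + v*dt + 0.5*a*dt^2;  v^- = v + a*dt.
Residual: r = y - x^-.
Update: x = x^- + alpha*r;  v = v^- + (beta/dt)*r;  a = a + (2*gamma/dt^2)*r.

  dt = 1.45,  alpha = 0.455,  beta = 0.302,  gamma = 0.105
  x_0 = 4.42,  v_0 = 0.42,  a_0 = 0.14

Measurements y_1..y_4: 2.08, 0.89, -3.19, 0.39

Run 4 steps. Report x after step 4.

step 1: x_pred=5.1762  r=-3.0962  x^+=3.7674  v^+=-0.0219  a^+=-0.1692
step 2: x_pred=3.5578  r=-2.6678  x^+=2.3439  v^+=-0.8229  a^+=-0.4357
step 3: x_pred=0.6927  r=-3.8827  x^+=-1.0739  v^+=-2.2634  a^+=-0.8235
step 4: x_pred=-5.2215  r=5.6115  x^+=-2.6683  v^+=-2.2887  a^+=-0.2630

x_post = -2.6683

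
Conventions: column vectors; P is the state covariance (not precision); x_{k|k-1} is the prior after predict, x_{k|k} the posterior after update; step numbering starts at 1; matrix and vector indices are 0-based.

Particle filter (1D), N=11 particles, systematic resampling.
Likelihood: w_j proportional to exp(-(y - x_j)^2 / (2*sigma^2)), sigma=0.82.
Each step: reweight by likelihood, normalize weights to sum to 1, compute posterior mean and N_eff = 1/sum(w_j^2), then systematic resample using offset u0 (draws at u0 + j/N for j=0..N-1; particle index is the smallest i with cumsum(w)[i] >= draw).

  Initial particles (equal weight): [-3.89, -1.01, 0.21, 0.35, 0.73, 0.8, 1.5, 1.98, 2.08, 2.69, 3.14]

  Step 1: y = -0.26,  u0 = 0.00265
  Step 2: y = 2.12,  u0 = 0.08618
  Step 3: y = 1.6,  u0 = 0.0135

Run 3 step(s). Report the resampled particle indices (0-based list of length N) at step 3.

resampled_idx = [0, 2, 3, 4, 5, 6, 7, 8, 8, 9, 10]

step 1: w=[0.0000, 0.1980, 0.2553, 0.2281, 0.1452, 0.1305, 0.0301, 0.0072, 0.0051, 0.0005, 0.0001]  mean=0.2152  Neff=5.1151  idx=[1, 1, 1, 2, 2, 3, 3, 3, 4, 4, 5]
step 2: w=[0.0006, 0.0006, 0.0006, 0.0564, 0.0564, 0.0828, 0.0828, 0.0828, 0.2022, 0.2022, 0.2328]  mean=0.5902  Neff=6.1411  idx=[4, 5, 6, 7, 8, 8, 9, 9, 10, 10, 10]
step 3: w=[0.0447, 0.0588, 0.0588, 0.0588, 0.1071, 0.1071, 0.1071, 0.1071, 0.1168, 0.1168, 0.1168]  mean=0.6642  Neff=10.0813  idx=[0, 2, 3, 4, 5, 6, 7, 8, 8, 9, 10]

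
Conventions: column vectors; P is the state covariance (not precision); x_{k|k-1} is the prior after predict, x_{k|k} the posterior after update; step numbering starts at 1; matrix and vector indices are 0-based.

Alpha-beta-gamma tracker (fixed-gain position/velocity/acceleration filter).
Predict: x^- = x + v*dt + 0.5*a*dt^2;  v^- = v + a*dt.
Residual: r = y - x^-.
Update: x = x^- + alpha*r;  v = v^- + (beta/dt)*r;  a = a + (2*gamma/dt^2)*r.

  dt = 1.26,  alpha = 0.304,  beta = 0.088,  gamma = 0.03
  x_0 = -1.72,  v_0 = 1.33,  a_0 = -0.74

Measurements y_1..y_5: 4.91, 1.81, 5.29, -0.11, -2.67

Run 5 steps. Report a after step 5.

a_post = -0.5520

step 1: x_pred=-0.6316  r=5.5416  x^+=1.0530  v^+=0.7846  a^+=-0.5306
step 2: x_pred=1.6205  r=0.1895  x^+=1.6781  v^+=0.1294  a^+=-0.5234
step 3: x_pred=1.4256  r=3.8644  x^+=2.6004  v^+=-0.2602  a^+=-0.3774
step 4: x_pred=1.9729  r=-2.0829  x^+=1.3397  v^+=-0.8812  a^+=-0.4561
step 5: x_pred=-0.1326  r=-2.5374  x^+=-0.9040  v^+=-1.6331  a^+=-0.5520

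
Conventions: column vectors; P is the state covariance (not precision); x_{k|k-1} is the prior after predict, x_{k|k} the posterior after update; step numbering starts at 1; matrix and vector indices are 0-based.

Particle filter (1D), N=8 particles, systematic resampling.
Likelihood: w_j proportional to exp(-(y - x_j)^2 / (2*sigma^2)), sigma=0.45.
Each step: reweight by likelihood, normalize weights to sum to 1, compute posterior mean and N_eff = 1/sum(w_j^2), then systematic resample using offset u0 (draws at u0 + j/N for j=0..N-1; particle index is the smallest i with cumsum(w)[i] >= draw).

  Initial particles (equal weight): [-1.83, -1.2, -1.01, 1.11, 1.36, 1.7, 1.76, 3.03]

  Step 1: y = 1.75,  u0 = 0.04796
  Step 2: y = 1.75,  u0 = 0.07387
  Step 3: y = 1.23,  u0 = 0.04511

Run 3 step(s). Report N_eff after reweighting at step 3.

N_eff = 7.3406

step 1: w=[0.0000, 0.0000, 0.0000, 0.1188, 0.2244, 0.3246, 0.3265, 0.0057]  mean=1.5808  Neff=3.6170  idx=[3, 4, 4, 5, 5, 6, 6, 6]
step 2: w=[0.0541, 0.1022, 0.1022, 0.1478, 0.1478, 0.1487, 0.1487, 0.1487]  mean=1.6254  Neff=7.4742  idx=[1, 2, 3, 4, 5, 5, 6, 7]
step 3: w=[0.1889, 0.1889, 0.1142, 0.1142, 0.0984, 0.0984, 0.0984, 0.0984]  mean=1.5952  Neff=7.3406  idx=[0, 0, 1, 2, 3, 4, 5, 7]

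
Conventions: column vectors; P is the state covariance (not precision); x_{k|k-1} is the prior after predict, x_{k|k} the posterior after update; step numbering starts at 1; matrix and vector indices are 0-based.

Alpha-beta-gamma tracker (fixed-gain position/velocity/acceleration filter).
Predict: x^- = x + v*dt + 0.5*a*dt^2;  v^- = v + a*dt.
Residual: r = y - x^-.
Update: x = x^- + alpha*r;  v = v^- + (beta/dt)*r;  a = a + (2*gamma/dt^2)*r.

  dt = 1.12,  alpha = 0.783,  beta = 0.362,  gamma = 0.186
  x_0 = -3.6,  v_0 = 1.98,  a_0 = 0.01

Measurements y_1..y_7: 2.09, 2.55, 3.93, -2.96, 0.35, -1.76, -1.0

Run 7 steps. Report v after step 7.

step 1: x_pred=-1.3761  r=3.4661  x^+=1.3379  v^+=3.1115  a^+=1.0379
step 2: x_pred=5.4737  r=-2.9237  x^+=3.1844  v^+=3.3290  a^+=0.1709
step 3: x_pred=7.0201  r=-3.0901  x^+=4.6005  v^+=2.5216  a^+=-0.7455
step 4: x_pred=6.9571  r=-9.9171  x^+=-0.8080  v^+=-1.5188  a^+=-3.6865
step 5: x_pred=-4.8212  r=5.1712  x^+=-0.7721  v^+=-3.9762  a^+=-2.1530
step 6: x_pred=-6.5759  r=4.8159  x^+=-2.8050  v^+=-4.8310  a^+=-0.7248
step 7: x_pred=-8.6703  r=7.6703  x^+=-2.6645  v^+=-3.1636  a^+=1.5499

v_post = -3.1636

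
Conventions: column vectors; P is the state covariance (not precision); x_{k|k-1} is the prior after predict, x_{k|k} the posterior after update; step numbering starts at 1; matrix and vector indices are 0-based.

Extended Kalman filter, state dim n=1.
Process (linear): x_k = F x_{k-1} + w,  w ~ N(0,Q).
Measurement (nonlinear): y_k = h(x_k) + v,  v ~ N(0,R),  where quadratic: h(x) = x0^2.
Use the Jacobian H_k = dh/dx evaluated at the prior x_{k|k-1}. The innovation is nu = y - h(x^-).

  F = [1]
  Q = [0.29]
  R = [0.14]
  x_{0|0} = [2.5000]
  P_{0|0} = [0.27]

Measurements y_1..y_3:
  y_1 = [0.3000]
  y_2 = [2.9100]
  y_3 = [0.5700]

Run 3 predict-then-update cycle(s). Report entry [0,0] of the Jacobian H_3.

H_jac[0,0] = 3.4675

step 1: x^-=[2.5000]  P^-=[0.5600]  H_jac=[5.0000]  S=[14.1400]  K=[0.1980]  nu=[-5.9500]  x^+=[1.3218]  P^+=[0.0055]
step 2: x^-=[1.3218]  P^-=[0.2955]  H_jac=[2.6436]  S=[2.2054]  K=[0.3543]  nu=[1.1629]  x^+=[1.7338]  P^+=[0.0188]
step 3: x^-=[1.7338]  P^-=[0.3088]  H_jac=[3.4675]  S=[3.8524]  K=[0.2779]  nu=[-2.4359]  x^+=[1.0568]  P^+=[0.0112]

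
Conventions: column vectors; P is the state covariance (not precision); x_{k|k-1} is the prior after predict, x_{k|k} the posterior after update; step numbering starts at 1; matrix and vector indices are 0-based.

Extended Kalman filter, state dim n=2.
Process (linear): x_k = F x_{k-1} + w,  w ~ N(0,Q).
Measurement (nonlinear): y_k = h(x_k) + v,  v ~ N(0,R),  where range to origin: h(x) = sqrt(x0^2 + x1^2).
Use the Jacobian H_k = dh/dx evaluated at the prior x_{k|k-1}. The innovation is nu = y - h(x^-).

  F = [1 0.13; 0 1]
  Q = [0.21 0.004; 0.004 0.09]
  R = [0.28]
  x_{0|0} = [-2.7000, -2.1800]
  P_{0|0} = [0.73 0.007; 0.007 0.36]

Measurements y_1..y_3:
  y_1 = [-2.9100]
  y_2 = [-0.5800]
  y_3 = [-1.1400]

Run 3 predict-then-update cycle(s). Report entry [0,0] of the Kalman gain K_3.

K[0,0] = 0.4465

step 1: x^-=[-2.9834, -2.1800]  P^-=[0.9479 0.0578; 0.0578 0.4500]  H_jac=[-0.8074 -0.5900]  S=[1.1097]  K=[-0.7204; -0.2813]  nu=[-6.6050]  x^+=[1.7752, -0.3219]  P^+=[0.3719 -0.1671; -0.1671 0.3622]
step 2: x^-=[1.7333, -0.3219]  P^-=[0.5446 -0.1160; -0.1160 0.4522]  H_jac=[0.9832 -0.1826]  S=[0.8632]  K=[0.6449; -0.2278]  nu=[-2.3430]  x^+=[0.2224, 0.2118]  P^+=[0.1857 0.0108; 0.0108 0.4074]
step 3: x^-=[0.2500, 0.2118]  P^-=[0.4053 0.0678; 0.0678 0.4974]  H_jac=[0.7629 0.6465]  S=[0.7906]  K=[0.4465; 0.4721]  nu=[-1.4676]  x^+=[-0.4054, -0.4810]  P^+=[0.2477 -0.0989; -0.0989 0.3212]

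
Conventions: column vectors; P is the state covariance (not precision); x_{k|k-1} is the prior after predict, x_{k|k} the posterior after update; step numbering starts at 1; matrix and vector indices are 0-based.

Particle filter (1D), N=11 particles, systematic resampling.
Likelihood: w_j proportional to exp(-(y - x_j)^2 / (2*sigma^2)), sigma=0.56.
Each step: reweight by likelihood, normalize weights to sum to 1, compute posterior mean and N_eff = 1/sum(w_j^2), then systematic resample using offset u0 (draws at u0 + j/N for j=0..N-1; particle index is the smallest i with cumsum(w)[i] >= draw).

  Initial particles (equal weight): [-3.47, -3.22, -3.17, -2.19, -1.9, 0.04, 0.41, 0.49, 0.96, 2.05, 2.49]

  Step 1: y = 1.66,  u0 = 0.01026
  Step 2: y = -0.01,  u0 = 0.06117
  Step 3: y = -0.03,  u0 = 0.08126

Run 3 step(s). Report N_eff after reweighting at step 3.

N_eff = 9.1058

step 1: w=[0.0000, 0.0000, 0.0000, 0.0000, 0.0000, 0.0085, 0.0463, 0.0631, 0.2562, 0.4392, 0.1866]  mean=1.6612  Neff=3.3383  idx=[6, 7, 8, 8, 8, 9, 9, 9, 9, 10, 10]
step 2: w=[0.3594, 0.3196, 0.1062, 0.1062, 0.1062, 0.0005, 0.0005, 0.0005, 0.0005, 0.0000, 0.0000]  mean=0.6145  Neff=3.7705  idx=[0, 0, 0, 0, 1, 1, 1, 2, 3, 3, 4]
step 3: w=[0.1283, 0.1283, 0.1283, 0.1283, 0.1135, 0.1135, 0.1135, 0.0366, 0.0366, 0.0366, 0.0366]  mean=0.5178  Neff=9.1058  idx=[0, 1, 2, 2, 3, 4, 5, 5, 6, 8, 10]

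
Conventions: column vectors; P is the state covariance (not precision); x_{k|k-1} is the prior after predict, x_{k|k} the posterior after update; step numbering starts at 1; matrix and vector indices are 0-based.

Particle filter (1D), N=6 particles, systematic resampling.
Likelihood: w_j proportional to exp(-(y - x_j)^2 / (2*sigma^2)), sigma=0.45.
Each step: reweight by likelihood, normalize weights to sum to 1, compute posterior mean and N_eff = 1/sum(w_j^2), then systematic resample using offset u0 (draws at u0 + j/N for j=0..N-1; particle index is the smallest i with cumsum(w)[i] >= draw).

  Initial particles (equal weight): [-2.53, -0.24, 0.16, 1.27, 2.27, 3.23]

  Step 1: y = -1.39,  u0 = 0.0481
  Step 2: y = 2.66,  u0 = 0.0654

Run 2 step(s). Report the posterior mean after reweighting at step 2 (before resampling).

post_mean = -0.2400

step 1: w=[0.4973, 0.4700, 0.0327, 0.0000, 0.0000, 0.0000]  mean=-1.3658  Neff=2.1308  idx=[0, 0, 0, 1, 1, 1]
step 2: w=[0.0000, 0.0000, 0.0000, 0.3333, 0.3333, 0.3333]  mean=-0.2400  Neff=3.0000  idx=[3, 3, 4, 4, 5, 5]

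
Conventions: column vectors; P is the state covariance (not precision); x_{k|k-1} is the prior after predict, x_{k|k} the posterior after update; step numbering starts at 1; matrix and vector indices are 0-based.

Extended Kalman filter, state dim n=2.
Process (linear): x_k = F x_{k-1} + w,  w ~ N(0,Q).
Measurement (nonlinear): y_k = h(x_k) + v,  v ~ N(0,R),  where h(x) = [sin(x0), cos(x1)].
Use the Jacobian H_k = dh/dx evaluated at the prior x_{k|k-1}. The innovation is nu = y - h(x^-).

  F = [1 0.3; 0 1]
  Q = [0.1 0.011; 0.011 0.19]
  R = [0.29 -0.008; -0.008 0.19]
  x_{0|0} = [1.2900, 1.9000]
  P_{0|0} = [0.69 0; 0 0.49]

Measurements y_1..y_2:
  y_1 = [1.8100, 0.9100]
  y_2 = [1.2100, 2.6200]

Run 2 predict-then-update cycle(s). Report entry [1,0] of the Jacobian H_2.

H_jac[1,0] = 0.0000

step 1: x^-=[1.8600, 1.9000]  P^-=[0.8341 0.1580; 0.1580 0.6800]  H_jac=[-0.2852 0.0000; 0.0000 -0.9463]  S=[0.3578 0.0346; 0.0346 0.7989]  K=[-0.6494 -0.1590; -0.0482 -0.8033]  nu=[0.8515, 1.2333]  x^+=[1.1110, 0.8682]  P^+=[0.6559 0.0264; 0.0264 0.1609]
step 2: x^-=[1.3714, 0.8682]  P^-=[0.7862 0.0857; 0.0857 0.3509]  H_jac=[0.1980 0.0000; 0.0000 -0.7632]  S=[0.3208 -0.0210; -0.0210 0.3944]  K=[0.4761 -0.1405; 0.0086 -0.6786]  nu=[0.2298, 1.9738]  x^+=[1.2034, -0.4692]  P^+=[0.7029 0.0400; 0.0400 0.1690]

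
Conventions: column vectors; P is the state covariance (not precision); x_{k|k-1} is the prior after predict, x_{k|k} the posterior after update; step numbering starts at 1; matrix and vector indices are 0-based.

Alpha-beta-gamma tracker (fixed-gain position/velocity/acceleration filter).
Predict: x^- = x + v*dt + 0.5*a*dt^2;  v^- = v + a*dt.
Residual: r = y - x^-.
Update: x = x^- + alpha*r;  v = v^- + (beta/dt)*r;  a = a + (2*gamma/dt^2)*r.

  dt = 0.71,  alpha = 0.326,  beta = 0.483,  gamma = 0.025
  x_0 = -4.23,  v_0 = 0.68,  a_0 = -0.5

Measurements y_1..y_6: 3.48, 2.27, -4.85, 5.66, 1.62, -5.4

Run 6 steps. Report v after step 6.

v_post = -5.9015

step 1: x_pred=-3.8732  r=7.3532  x^+=-1.4761  v^+=5.3273  a^+=0.2293
step 2: x_pred=2.3641  r=-0.0941  x^+=2.3334  v^+=5.4261  a^+=0.2200
step 3: x_pred=6.2414  r=-11.0914  x^+=2.6256  v^+=-1.9630  a^+=-0.8801
step 4: x_pred=1.0101  r=4.6499  x^+=2.5259  v^+=0.5754  a^+=-0.4189
step 5: x_pred=2.8289  r=-1.2089  x^+=2.4348  v^+=-0.5444  a^+=-0.5388
step 6: x_pred=1.9125  r=-7.3125  x^+=-0.4714  v^+=-5.9015  a^+=-1.2641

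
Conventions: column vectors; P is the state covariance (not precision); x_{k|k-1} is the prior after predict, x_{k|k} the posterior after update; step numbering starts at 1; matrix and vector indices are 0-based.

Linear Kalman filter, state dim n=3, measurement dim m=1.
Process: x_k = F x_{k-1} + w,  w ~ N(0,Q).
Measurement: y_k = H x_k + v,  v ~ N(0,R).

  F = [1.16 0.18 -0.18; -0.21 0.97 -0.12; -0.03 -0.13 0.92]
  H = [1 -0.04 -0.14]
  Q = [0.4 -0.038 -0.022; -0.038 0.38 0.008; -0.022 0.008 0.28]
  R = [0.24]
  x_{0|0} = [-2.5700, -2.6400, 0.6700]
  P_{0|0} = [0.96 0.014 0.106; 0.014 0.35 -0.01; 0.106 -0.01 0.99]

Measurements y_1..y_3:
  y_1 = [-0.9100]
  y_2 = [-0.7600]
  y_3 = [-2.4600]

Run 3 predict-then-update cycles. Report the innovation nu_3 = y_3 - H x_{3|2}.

innov = [-0.7176]

step 1: x^-=[-3.5770, -2.1015, 1.0367]  P^-=[1.6974 -0.1829 -0.1179; -0.1829 0.7679 -0.1686; -0.1179 -0.1686 1.1214]  S=[2.0064]  K=[0.8579; -0.0947; -0.1337]  nu=[2.7281]  x^+=[-1.2366, -2.3599, 0.6721]  P^+=[0.2208 -0.0199 0.1121; -0.0199 0.7499 -0.1940; 0.1121 -0.1940 1.0855]
step 2: x^-=[-1.9802, -2.1101, 0.9622]  P^-=[0.7140 0.0676 -0.1403; 0.0676 1.1698 -0.4024; -0.1403 -0.4024 1.2517]  S=[1.0098]  K=[0.7239; 0.0764; -0.2965]  nu=[1.2706]  x^+=[-1.0605, -2.0129, 0.5854]  P^+=[0.1849 0.0118 0.0765; 0.0118 1.1639 -0.3795; 0.0765 -0.3795 1.1629]
step 3: x^-=[-1.6979, -1.8001, 0.8321]  P^-=[0.7218 0.2248 -0.2398; 0.2248 1.5875 -0.6251; -0.2398 -0.6251 1.3708]  S=[1.0333]  K=[0.7223; 0.2408; -0.3936]  nu=[-0.7176]  x^+=[-2.2162, -1.9729, 1.1145]  P^+=[0.1827 0.0451 0.0540; 0.0451 1.5275 -0.5272; 0.0540 -0.5272 1.2107]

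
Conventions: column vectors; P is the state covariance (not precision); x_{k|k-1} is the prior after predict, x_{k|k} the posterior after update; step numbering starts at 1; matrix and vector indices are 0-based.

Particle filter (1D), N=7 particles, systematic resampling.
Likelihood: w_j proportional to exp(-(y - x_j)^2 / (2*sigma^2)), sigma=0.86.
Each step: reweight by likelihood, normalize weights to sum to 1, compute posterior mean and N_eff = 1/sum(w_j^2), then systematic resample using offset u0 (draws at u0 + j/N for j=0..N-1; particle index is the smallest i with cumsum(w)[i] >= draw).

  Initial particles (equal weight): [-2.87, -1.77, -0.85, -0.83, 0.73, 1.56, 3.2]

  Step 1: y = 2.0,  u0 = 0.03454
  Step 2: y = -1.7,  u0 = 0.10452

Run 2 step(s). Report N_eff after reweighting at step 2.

N_eff = 2.3341

step 1: w=[0.0000, 0.0000, 0.0026, 0.0028, 0.2101, 0.5484, 0.2361]  mean=1.7599  Neff=2.4960  idx=[4, 4, 5, 5, 5, 5, 6]
step 2: w=[0.4621, 0.4621, 0.0190, 0.0190, 0.0190, 0.0190, 0.0000]  mean=0.7930  Neff=2.3341  idx=[0, 0, 0, 1, 1, 1, 3]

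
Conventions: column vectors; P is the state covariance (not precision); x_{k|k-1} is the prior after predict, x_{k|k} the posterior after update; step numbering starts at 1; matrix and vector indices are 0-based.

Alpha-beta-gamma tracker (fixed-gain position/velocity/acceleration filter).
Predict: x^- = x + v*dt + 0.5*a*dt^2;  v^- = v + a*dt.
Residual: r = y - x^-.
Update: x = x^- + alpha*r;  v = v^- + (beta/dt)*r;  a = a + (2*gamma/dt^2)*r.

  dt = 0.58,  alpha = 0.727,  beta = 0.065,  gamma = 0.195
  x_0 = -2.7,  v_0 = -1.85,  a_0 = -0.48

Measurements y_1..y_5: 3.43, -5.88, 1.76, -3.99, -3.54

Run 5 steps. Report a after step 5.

step 1: x_pred=-3.8537  r=7.2837  x^+=1.4415  v^+=-1.3121  a^+=7.9643
step 2: x_pred=2.0201  r=-7.9001  x^+=-3.7233  v^+=2.4218  a^+=-1.1946
step 3: x_pred=-2.5196  r=4.2796  x^+=0.5917  v^+=2.2086  a^+=3.7669
step 4: x_pred=2.5062  r=-6.4962  x^+=-2.2165  v^+=3.6653  a^+=-3.7645
step 5: x_pred=-0.7238  r=-2.8162  x^+=-2.7712  v^+=1.1663  a^+=-7.0293

a_post = -7.0293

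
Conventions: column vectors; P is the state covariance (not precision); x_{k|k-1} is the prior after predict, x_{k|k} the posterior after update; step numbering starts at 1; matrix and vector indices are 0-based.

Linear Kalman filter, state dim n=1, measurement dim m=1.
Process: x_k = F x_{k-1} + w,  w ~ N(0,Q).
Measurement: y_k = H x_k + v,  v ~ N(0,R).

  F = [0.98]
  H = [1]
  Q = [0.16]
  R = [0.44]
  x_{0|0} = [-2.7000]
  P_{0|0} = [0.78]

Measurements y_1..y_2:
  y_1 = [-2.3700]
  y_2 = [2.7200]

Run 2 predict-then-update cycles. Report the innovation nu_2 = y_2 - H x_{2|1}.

innov = [5.1308]

step 1: x^-=[-2.6460]  P^-=[0.9091]  S=[1.3491]  K=[0.6739]  nu=[0.2760]  x^+=[-2.4600]  P^+=[0.2965]
step 2: x^-=[-2.4108]  P^-=[0.4448]  S=[0.8848]  K=[0.5027]  nu=[5.1308]  x^+=[0.1684]  P^+=[0.2212]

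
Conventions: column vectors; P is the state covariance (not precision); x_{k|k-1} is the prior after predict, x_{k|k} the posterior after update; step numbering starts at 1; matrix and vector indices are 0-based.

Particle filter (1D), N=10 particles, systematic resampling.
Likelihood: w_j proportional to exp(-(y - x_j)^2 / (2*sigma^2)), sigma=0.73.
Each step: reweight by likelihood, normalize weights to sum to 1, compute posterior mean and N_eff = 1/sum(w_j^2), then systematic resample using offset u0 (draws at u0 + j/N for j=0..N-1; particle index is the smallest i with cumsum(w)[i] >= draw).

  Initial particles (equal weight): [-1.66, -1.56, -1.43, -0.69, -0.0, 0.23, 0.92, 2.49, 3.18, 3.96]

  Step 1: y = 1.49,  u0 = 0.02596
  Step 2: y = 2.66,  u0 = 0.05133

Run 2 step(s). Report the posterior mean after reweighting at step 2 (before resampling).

step 1: w=[0.0001, 0.0001, 0.0002, 0.0074, 0.0797, 0.1443, 0.4718, 0.2504, 0.0439, 0.0021]  mean=1.2330  Neff=3.1799  idx=[4, 5, 5, 6, 6, 6, 6, 7, 7, 7]
step 2: w=[0.0004, 0.0012, 0.0012, 0.0185, 0.0185, 0.0185, 0.0185, 0.3078, 0.3078, 0.3078]  mean=2.3674  Neff=3.5026  idx=[5, 7, 7, 7, 8, 8, 8, 9, 9, 9]

post_mean = 2.3674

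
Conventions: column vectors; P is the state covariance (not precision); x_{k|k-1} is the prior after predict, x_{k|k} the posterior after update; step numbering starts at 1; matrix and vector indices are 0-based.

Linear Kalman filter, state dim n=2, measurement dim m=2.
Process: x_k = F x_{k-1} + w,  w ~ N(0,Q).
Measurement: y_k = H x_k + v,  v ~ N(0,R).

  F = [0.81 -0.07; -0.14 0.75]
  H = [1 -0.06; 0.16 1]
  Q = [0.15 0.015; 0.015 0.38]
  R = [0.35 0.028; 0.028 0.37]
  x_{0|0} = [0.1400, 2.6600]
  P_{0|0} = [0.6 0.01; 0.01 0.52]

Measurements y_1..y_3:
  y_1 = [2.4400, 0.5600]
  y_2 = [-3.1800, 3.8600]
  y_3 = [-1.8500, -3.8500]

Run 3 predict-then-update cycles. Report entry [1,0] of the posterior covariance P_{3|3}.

step 1: x^-=[-0.0728, 1.9754]  P^-=[0.5451 -0.0742; -0.0742 0.6822]  S=[0.9064 0.0008; 0.0008 1.0424]  K=[0.6062 0.0120; -0.1276 0.6431]  nu=[2.6313, -1.4038]  x^+=[1.5055, 0.7369]  P^+=[0.2118 -0.0125; -0.0125 0.2364]
step 2: x^-=[1.1679, 0.3419]  P^-=[0.2915 -0.0291; -0.0291 0.5197]  S=[0.6469 0.0146; 0.0146 0.8879]  K=[0.4531 0.0123; -0.1064 0.5819]  nu=[-4.3274, 3.3312]  x^+=[-0.7518, 2.7405]  P^+=[0.1584 -0.0081; -0.0081 0.2136]
step 3: x^-=[-0.8008, 2.1607]  P^-=[0.2559 -0.0192; -0.0192 0.5050]  S=[0.6100 0.0196; 0.0196 0.8754]  K=[0.4209 0.0154; -0.0997 0.5756]  nu=[-0.9196, -5.8825]  x^+=[-1.2785, -1.1336]  P^+=[0.1474 -0.0061; -0.0061 0.2112]

P_post[1,0] = -0.0061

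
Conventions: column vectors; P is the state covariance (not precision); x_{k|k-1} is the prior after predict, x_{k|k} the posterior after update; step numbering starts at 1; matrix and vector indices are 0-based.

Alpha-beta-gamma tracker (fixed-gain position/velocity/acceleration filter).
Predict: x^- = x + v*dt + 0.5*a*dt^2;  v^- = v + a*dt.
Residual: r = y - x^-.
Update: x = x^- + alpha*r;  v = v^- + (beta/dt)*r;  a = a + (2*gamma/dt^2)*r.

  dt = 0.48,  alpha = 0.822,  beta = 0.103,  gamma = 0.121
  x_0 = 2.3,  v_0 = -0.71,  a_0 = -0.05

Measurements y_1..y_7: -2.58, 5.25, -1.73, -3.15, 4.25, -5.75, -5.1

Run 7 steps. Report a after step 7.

a_post = -2.9234

step 1: x_pred=1.9534  r=-4.5334  x^+=-1.7730  v^+=-1.7068  a^+=-4.8117
step 2: x_pred=-3.1466  r=8.3966  x^+=3.7554  v^+=-2.2146  a^+=4.0077
step 3: x_pred=3.1541  r=-4.8841  x^+=-0.8606  v^+=-1.3390  a^+=-1.1223
step 4: x_pred=-1.6326  r=-1.5174  x^+=-2.8799  v^+=-2.2033  a^+=-2.7160
step 5: x_pred=-4.2504  r=8.5004  x^+=2.7369  v^+=-1.6829  a^+=6.2123
step 6: x_pred=2.6448  r=-8.3948  x^+=-4.2557  v^+=-0.5024  a^+=-2.6051
step 7: x_pred=-4.7970  r=-0.3030  x^+=-5.0461  v^+=-1.8179  a^+=-2.9234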